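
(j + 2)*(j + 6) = j^2 + 8*j + 12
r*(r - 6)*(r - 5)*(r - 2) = r^4 - 13*r^3 + 52*r^2 - 60*r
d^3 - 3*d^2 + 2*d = d*(d - 2)*(d - 1)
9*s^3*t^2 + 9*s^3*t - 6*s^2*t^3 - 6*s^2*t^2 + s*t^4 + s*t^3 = t*(-3*s + t)^2*(s*t + s)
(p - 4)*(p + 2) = p^2 - 2*p - 8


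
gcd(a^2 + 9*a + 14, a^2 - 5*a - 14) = a + 2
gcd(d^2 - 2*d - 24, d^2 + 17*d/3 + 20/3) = d + 4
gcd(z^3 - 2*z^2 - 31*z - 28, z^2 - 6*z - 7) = z^2 - 6*z - 7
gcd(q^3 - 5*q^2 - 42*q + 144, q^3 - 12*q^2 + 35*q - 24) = q^2 - 11*q + 24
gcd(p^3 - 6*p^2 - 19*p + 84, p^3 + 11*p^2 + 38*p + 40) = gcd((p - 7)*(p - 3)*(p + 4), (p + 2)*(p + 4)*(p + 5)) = p + 4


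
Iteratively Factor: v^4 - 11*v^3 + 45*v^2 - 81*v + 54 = (v - 2)*(v^3 - 9*v^2 + 27*v - 27) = (v - 3)*(v - 2)*(v^2 - 6*v + 9) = (v - 3)^2*(v - 2)*(v - 3)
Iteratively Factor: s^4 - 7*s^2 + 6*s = (s)*(s^3 - 7*s + 6) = s*(s - 1)*(s^2 + s - 6) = s*(s - 1)*(s + 3)*(s - 2)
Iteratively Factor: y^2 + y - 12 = (y + 4)*(y - 3)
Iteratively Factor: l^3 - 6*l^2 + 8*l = (l)*(l^2 - 6*l + 8) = l*(l - 2)*(l - 4)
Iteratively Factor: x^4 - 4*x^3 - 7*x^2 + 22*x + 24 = (x + 2)*(x^3 - 6*x^2 + 5*x + 12) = (x - 4)*(x + 2)*(x^2 - 2*x - 3) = (x - 4)*(x + 1)*(x + 2)*(x - 3)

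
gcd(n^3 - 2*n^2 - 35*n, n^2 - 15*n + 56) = n - 7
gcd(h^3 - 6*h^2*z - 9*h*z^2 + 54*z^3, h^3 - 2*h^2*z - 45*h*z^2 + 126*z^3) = h^2 - 9*h*z + 18*z^2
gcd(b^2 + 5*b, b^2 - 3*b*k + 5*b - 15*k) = b + 5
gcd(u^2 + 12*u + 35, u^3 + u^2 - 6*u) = 1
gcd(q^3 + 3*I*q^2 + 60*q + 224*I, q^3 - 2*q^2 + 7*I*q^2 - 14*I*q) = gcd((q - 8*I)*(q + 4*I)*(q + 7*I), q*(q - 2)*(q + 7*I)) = q + 7*I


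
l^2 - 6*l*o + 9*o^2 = (l - 3*o)^2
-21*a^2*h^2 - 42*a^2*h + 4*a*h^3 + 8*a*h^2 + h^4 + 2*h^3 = h*(-3*a + h)*(7*a + h)*(h + 2)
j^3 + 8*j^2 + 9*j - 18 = (j - 1)*(j + 3)*(j + 6)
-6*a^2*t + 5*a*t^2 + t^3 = t*(-a + t)*(6*a + t)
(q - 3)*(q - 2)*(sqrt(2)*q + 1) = sqrt(2)*q^3 - 5*sqrt(2)*q^2 + q^2 - 5*q + 6*sqrt(2)*q + 6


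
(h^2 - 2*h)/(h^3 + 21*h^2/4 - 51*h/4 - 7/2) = 4*h/(4*h^2 + 29*h + 7)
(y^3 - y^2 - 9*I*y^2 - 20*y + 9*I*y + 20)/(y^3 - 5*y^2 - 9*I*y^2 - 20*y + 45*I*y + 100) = (y - 1)/(y - 5)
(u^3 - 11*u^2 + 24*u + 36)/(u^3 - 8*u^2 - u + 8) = (u^2 - 12*u + 36)/(u^2 - 9*u + 8)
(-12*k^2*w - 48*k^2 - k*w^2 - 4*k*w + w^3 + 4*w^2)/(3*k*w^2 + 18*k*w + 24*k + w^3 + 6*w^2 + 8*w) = (-4*k + w)/(w + 2)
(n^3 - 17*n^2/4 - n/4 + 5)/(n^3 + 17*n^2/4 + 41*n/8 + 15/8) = 2*(4*n^2 - 21*n + 20)/(8*n^2 + 26*n + 15)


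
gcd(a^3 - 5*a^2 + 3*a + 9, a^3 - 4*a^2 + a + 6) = a^2 - 2*a - 3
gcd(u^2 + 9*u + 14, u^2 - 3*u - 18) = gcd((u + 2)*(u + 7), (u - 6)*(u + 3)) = 1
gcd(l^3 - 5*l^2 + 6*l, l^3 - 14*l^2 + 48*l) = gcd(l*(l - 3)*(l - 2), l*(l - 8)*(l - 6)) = l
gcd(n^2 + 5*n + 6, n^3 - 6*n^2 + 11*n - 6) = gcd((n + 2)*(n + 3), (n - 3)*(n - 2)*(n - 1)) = 1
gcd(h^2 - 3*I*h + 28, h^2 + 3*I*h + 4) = h + 4*I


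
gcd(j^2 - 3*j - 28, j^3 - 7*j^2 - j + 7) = j - 7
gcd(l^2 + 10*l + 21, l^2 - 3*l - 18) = l + 3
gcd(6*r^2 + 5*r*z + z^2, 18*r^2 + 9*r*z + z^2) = 3*r + z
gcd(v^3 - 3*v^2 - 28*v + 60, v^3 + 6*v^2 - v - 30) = v^2 + 3*v - 10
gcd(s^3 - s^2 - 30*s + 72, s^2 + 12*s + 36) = s + 6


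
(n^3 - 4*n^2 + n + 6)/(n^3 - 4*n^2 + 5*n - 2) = (n^2 - 2*n - 3)/(n^2 - 2*n + 1)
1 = 1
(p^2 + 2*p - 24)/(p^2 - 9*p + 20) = (p + 6)/(p - 5)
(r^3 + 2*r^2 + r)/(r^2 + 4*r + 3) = r*(r + 1)/(r + 3)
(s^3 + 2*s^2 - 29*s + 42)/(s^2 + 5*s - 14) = s - 3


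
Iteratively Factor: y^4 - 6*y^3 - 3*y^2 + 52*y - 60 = (y - 5)*(y^3 - y^2 - 8*y + 12) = (y - 5)*(y - 2)*(y^2 + y - 6) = (y - 5)*(y - 2)^2*(y + 3)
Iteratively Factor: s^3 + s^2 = (s + 1)*(s^2) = s*(s + 1)*(s)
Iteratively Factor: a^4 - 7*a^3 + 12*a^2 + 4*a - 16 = (a - 4)*(a^3 - 3*a^2 + 4) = (a - 4)*(a - 2)*(a^2 - a - 2) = (a - 4)*(a - 2)*(a + 1)*(a - 2)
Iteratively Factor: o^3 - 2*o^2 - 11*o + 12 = (o - 1)*(o^2 - o - 12) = (o - 4)*(o - 1)*(o + 3)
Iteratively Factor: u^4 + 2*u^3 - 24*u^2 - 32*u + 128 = (u - 2)*(u^3 + 4*u^2 - 16*u - 64) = (u - 2)*(u + 4)*(u^2 - 16) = (u - 2)*(u + 4)^2*(u - 4)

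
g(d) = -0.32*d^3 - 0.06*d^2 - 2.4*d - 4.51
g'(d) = -0.96*d^2 - 0.12*d - 2.4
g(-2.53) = 6.36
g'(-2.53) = -8.24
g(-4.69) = 38.44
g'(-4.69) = -22.95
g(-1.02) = -1.78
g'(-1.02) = -3.28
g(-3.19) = 12.92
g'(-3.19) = -11.79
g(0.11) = -4.78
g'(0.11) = -2.42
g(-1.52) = 0.12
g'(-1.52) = -4.44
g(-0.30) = -3.79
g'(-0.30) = -2.45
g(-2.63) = 7.21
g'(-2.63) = -8.72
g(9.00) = -264.25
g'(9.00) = -81.24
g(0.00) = -4.51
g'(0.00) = -2.40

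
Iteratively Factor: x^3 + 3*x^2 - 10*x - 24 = (x - 3)*(x^2 + 6*x + 8) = (x - 3)*(x + 2)*(x + 4)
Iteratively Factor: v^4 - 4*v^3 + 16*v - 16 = (v - 2)*(v^3 - 2*v^2 - 4*v + 8) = (v - 2)*(v + 2)*(v^2 - 4*v + 4) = (v - 2)^2*(v + 2)*(v - 2)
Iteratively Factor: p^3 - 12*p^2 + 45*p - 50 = (p - 5)*(p^2 - 7*p + 10) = (p - 5)*(p - 2)*(p - 5)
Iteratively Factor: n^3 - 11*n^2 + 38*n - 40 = (n - 4)*(n^2 - 7*n + 10) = (n - 4)*(n - 2)*(n - 5)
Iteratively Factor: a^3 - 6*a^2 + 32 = (a + 2)*(a^2 - 8*a + 16) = (a - 4)*(a + 2)*(a - 4)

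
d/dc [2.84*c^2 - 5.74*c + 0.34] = 5.68*c - 5.74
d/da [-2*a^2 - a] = -4*a - 1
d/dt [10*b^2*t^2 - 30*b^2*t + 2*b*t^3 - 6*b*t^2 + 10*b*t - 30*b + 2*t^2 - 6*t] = 20*b^2*t - 30*b^2 + 6*b*t^2 - 12*b*t + 10*b + 4*t - 6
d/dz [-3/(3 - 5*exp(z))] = -15*exp(z)/(5*exp(z) - 3)^2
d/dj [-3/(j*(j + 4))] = 6*(j + 2)/(j^2*(j + 4)^2)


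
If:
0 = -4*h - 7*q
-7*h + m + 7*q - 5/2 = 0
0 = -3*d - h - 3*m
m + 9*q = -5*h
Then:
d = 25/228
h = -35/152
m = -5/152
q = 5/38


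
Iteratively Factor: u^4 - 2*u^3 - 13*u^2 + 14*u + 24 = (u + 3)*(u^3 - 5*u^2 + 2*u + 8) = (u + 1)*(u + 3)*(u^2 - 6*u + 8) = (u - 2)*(u + 1)*(u + 3)*(u - 4)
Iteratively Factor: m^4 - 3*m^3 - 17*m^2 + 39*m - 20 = (m + 4)*(m^3 - 7*m^2 + 11*m - 5) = (m - 1)*(m + 4)*(m^2 - 6*m + 5) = (m - 5)*(m - 1)*(m + 4)*(m - 1)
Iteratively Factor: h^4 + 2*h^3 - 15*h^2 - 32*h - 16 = (h + 1)*(h^3 + h^2 - 16*h - 16) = (h + 1)*(h + 4)*(h^2 - 3*h - 4) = (h + 1)^2*(h + 4)*(h - 4)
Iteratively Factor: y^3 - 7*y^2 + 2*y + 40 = (y - 4)*(y^2 - 3*y - 10) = (y - 4)*(y + 2)*(y - 5)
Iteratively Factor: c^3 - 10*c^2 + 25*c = (c)*(c^2 - 10*c + 25) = c*(c - 5)*(c - 5)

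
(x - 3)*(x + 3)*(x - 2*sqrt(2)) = x^3 - 2*sqrt(2)*x^2 - 9*x + 18*sqrt(2)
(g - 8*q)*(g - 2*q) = g^2 - 10*g*q + 16*q^2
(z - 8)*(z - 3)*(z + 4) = z^3 - 7*z^2 - 20*z + 96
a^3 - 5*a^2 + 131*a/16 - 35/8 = (a - 2)*(a - 7/4)*(a - 5/4)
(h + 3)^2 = h^2 + 6*h + 9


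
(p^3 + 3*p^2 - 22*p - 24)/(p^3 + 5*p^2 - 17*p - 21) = (p^2 + 2*p - 24)/(p^2 + 4*p - 21)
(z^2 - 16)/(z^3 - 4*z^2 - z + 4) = (z + 4)/(z^2 - 1)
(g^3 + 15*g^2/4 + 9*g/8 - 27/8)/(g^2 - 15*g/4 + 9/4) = (2*g^2 + 9*g + 9)/(2*(g - 3))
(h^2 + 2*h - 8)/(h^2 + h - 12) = (h - 2)/(h - 3)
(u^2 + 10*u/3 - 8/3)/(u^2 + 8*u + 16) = (u - 2/3)/(u + 4)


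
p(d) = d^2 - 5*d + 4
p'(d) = 2*d - 5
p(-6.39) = 76.78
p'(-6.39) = -17.78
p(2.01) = -2.01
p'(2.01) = -0.98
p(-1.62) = 14.72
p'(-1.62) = -8.24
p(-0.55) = 7.05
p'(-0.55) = -6.10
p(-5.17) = 56.58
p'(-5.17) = -15.34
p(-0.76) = 8.38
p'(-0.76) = -6.52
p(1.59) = -1.42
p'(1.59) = -1.82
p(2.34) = -2.22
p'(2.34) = -0.32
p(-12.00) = 208.00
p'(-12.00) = -29.00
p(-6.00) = 70.00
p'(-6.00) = -17.00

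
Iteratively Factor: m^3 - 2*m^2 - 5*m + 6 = (m - 3)*(m^2 + m - 2) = (m - 3)*(m - 1)*(m + 2)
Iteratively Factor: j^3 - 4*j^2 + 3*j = (j - 1)*(j^2 - 3*j) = (j - 3)*(j - 1)*(j)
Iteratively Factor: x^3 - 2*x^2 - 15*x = (x + 3)*(x^2 - 5*x) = (x - 5)*(x + 3)*(x)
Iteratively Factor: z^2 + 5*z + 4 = (z + 1)*(z + 4)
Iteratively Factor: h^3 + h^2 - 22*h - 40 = (h - 5)*(h^2 + 6*h + 8) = (h - 5)*(h + 4)*(h + 2)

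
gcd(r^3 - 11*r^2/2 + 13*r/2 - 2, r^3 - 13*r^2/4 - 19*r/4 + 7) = r^2 - 5*r + 4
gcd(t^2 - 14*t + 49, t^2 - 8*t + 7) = t - 7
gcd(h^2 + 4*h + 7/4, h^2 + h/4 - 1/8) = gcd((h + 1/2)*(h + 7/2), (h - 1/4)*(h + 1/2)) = h + 1/2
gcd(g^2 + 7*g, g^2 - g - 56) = g + 7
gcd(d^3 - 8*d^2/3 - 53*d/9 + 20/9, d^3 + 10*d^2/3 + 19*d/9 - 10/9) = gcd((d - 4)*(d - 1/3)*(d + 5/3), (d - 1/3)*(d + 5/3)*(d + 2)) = d^2 + 4*d/3 - 5/9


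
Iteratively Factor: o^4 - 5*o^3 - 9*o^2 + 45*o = (o - 5)*(o^3 - 9*o) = (o - 5)*(o - 3)*(o^2 + 3*o) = (o - 5)*(o - 3)*(o + 3)*(o)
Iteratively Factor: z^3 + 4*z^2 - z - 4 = (z + 4)*(z^2 - 1) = (z - 1)*(z + 4)*(z + 1)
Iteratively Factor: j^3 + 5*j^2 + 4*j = (j + 1)*(j^2 + 4*j) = j*(j + 1)*(j + 4)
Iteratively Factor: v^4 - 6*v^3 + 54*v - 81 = (v - 3)*(v^3 - 3*v^2 - 9*v + 27) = (v - 3)^2*(v^2 - 9) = (v - 3)^2*(v + 3)*(v - 3)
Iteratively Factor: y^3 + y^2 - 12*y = (y - 3)*(y^2 + 4*y) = y*(y - 3)*(y + 4)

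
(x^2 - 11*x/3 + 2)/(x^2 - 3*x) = (x - 2/3)/x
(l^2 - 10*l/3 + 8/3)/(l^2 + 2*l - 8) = (l - 4/3)/(l + 4)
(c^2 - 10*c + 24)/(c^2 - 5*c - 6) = (c - 4)/(c + 1)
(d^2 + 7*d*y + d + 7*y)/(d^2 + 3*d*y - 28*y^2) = (-d - 1)/(-d + 4*y)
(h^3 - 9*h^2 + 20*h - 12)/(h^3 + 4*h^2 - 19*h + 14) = (h - 6)/(h + 7)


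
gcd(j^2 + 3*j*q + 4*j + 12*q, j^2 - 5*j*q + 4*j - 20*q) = j + 4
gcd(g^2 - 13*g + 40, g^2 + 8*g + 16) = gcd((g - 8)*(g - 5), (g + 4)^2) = 1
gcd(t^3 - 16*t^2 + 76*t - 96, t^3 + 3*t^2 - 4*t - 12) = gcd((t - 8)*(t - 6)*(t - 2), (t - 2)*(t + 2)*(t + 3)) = t - 2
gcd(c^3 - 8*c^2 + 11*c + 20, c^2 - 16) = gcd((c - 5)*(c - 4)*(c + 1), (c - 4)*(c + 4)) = c - 4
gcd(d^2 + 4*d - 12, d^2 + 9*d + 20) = 1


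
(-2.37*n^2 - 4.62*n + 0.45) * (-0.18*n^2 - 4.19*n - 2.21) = 0.4266*n^4 + 10.7619*n^3 + 24.5145*n^2 + 8.3247*n - 0.9945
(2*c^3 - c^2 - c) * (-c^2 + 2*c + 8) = -2*c^5 + 5*c^4 + 15*c^3 - 10*c^2 - 8*c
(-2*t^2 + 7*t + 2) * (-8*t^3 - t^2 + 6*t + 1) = 16*t^5 - 54*t^4 - 35*t^3 + 38*t^2 + 19*t + 2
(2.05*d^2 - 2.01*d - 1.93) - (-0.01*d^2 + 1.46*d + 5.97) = 2.06*d^2 - 3.47*d - 7.9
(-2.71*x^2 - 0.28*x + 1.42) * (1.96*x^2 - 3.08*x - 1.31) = -5.3116*x^4 + 7.798*x^3 + 7.1957*x^2 - 4.0068*x - 1.8602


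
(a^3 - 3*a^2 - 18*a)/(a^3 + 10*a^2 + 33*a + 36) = a*(a - 6)/(a^2 + 7*a + 12)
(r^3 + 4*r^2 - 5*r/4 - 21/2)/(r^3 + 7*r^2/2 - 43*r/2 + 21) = (r^2 + 11*r/2 + 7)/(r^2 + 5*r - 14)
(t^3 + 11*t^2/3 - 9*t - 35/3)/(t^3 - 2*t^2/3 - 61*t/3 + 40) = (3*t^2 - 4*t - 7)/(3*t^2 - 17*t + 24)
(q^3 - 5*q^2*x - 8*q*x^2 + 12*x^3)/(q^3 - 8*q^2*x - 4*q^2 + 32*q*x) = (q^3 - 5*q^2*x - 8*q*x^2 + 12*x^3)/(q*(q^2 - 8*q*x - 4*q + 32*x))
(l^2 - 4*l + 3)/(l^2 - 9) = (l - 1)/(l + 3)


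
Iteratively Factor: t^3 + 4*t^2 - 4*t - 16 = (t + 2)*(t^2 + 2*t - 8) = (t - 2)*(t + 2)*(t + 4)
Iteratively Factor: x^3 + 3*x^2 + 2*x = (x + 2)*(x^2 + x) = x*(x + 2)*(x + 1)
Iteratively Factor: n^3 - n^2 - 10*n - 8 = (n + 1)*(n^2 - 2*n - 8) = (n + 1)*(n + 2)*(n - 4)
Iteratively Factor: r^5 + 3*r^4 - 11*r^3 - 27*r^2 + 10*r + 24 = (r + 1)*(r^4 + 2*r^3 - 13*r^2 - 14*r + 24) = (r - 1)*(r + 1)*(r^3 + 3*r^2 - 10*r - 24) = (r - 1)*(r + 1)*(r + 4)*(r^2 - r - 6) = (r - 1)*(r + 1)*(r + 2)*(r + 4)*(r - 3)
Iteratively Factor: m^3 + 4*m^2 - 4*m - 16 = (m + 4)*(m^2 - 4) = (m + 2)*(m + 4)*(m - 2)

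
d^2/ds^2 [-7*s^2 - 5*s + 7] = -14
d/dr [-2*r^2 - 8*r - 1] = -4*r - 8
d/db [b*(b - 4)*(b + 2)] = 3*b^2 - 4*b - 8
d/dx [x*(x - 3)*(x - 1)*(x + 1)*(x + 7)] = 5*x^4 + 16*x^3 - 66*x^2 - 8*x + 21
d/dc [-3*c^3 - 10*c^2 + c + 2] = -9*c^2 - 20*c + 1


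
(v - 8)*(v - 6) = v^2 - 14*v + 48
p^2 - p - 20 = (p - 5)*(p + 4)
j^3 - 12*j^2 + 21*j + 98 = (j - 7)^2*(j + 2)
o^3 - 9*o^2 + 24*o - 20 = (o - 5)*(o - 2)^2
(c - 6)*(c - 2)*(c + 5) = c^3 - 3*c^2 - 28*c + 60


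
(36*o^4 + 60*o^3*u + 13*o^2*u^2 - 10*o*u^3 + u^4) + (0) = 36*o^4 + 60*o^3*u + 13*o^2*u^2 - 10*o*u^3 + u^4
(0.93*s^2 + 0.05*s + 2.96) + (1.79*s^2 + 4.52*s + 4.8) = 2.72*s^2 + 4.57*s + 7.76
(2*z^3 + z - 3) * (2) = 4*z^3 + 2*z - 6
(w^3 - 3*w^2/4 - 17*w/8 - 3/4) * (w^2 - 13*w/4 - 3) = w^5 - 4*w^4 - 43*w^3/16 + 269*w^2/32 + 141*w/16 + 9/4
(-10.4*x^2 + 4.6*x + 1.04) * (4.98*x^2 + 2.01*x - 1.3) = -51.792*x^4 + 2.004*x^3 + 27.9452*x^2 - 3.8896*x - 1.352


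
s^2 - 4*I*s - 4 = (s - 2*I)^2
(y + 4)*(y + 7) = y^2 + 11*y + 28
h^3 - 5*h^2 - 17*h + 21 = (h - 7)*(h - 1)*(h + 3)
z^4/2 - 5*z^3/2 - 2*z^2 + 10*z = z*(z/2 + 1)*(z - 5)*(z - 2)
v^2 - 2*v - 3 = (v - 3)*(v + 1)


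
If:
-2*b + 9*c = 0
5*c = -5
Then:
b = -9/2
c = -1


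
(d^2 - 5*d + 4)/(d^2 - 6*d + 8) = (d - 1)/(d - 2)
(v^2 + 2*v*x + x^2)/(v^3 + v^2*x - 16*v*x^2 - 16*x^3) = (-v - x)/(-v^2 + 16*x^2)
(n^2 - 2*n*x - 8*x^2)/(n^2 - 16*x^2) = (n + 2*x)/(n + 4*x)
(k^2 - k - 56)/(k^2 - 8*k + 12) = (k^2 - k - 56)/(k^2 - 8*k + 12)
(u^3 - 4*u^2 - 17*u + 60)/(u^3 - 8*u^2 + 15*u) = (u + 4)/u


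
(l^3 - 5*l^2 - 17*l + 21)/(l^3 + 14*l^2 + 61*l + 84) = (l^2 - 8*l + 7)/(l^2 + 11*l + 28)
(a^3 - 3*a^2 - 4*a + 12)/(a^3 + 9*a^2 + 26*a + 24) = (a^2 - 5*a + 6)/(a^2 + 7*a + 12)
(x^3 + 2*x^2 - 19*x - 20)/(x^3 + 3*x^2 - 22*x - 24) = (x + 5)/(x + 6)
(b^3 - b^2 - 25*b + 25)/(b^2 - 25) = b - 1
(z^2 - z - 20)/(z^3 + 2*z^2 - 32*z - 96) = (z - 5)/(z^2 - 2*z - 24)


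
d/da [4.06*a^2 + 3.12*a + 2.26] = 8.12*a + 3.12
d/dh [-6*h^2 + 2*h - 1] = 2 - 12*h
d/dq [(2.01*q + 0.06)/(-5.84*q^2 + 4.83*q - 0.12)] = (11.7384*q^2 + 0.700799999999999*q - 0.531)/(34.1056*q^4 - 56.4144*q^3 + 24.7305*q^2 - 1.1592*q + 0.0144)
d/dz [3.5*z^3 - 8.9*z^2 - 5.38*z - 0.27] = 10.5*z^2 - 17.8*z - 5.38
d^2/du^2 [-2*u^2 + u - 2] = -4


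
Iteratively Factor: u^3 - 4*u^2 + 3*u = (u - 3)*(u^2 - u) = (u - 3)*(u - 1)*(u)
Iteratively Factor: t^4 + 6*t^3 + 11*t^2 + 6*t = (t + 3)*(t^3 + 3*t^2 + 2*t) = (t + 2)*(t + 3)*(t^2 + t) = (t + 1)*(t + 2)*(t + 3)*(t)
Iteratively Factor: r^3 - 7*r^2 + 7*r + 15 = (r + 1)*(r^2 - 8*r + 15) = (r - 5)*(r + 1)*(r - 3)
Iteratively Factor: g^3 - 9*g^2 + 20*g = (g)*(g^2 - 9*g + 20) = g*(g - 4)*(g - 5)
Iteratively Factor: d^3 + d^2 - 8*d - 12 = (d + 2)*(d^2 - d - 6) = (d - 3)*(d + 2)*(d + 2)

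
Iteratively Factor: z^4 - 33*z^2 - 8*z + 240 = (z + 4)*(z^3 - 4*z^2 - 17*z + 60) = (z + 4)^2*(z^2 - 8*z + 15) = (z - 3)*(z + 4)^2*(z - 5)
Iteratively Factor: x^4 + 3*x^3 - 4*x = (x + 2)*(x^3 + x^2 - 2*x) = x*(x + 2)*(x^2 + x - 2) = x*(x + 2)^2*(x - 1)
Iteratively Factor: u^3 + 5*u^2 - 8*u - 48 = (u - 3)*(u^2 + 8*u + 16) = (u - 3)*(u + 4)*(u + 4)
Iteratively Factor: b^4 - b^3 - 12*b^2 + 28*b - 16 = (b - 2)*(b^3 + b^2 - 10*b + 8) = (b - 2)*(b - 1)*(b^2 + 2*b - 8) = (b - 2)*(b - 1)*(b + 4)*(b - 2)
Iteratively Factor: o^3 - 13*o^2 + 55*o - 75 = (o - 3)*(o^2 - 10*o + 25) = (o - 5)*(o - 3)*(o - 5)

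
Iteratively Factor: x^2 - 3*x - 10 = (x - 5)*(x + 2)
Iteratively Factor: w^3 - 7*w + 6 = (w + 3)*(w^2 - 3*w + 2) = (w - 1)*(w + 3)*(w - 2)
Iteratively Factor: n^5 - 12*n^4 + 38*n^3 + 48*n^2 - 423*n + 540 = (n - 3)*(n^4 - 9*n^3 + 11*n^2 + 81*n - 180) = (n - 3)*(n + 3)*(n^3 - 12*n^2 + 47*n - 60) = (n - 3)^2*(n + 3)*(n^2 - 9*n + 20) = (n - 5)*(n - 3)^2*(n + 3)*(n - 4)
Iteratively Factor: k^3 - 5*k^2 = (k)*(k^2 - 5*k) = k^2*(k - 5)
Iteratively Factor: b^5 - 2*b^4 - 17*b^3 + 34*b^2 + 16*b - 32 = (b + 4)*(b^4 - 6*b^3 + 7*b^2 + 6*b - 8) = (b - 1)*(b + 4)*(b^3 - 5*b^2 + 2*b + 8) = (b - 1)*(b + 1)*(b + 4)*(b^2 - 6*b + 8) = (b - 2)*(b - 1)*(b + 1)*(b + 4)*(b - 4)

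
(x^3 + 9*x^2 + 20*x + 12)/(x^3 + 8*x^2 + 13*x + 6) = (x + 2)/(x + 1)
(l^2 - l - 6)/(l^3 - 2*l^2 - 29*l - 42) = (l - 3)/(l^2 - 4*l - 21)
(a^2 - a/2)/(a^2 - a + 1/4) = 2*a/(2*a - 1)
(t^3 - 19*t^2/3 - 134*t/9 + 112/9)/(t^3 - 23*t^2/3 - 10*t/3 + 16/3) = (t + 7/3)/(t + 1)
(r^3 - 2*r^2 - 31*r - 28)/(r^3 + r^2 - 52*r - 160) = (r^2 - 6*r - 7)/(r^2 - 3*r - 40)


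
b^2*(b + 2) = b^3 + 2*b^2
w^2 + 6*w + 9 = (w + 3)^2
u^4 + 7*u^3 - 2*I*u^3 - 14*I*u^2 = u^2*(u + 7)*(u - 2*I)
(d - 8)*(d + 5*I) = d^2 - 8*d + 5*I*d - 40*I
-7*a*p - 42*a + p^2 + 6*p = (-7*a + p)*(p + 6)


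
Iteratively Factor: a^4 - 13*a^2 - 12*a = (a - 4)*(a^3 + 4*a^2 + 3*a) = (a - 4)*(a + 3)*(a^2 + a) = a*(a - 4)*(a + 3)*(a + 1)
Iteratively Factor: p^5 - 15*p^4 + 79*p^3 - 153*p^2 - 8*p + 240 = (p - 4)*(p^4 - 11*p^3 + 35*p^2 - 13*p - 60) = (p - 4)*(p + 1)*(p^3 - 12*p^2 + 47*p - 60) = (p - 4)^2*(p + 1)*(p^2 - 8*p + 15) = (p - 5)*(p - 4)^2*(p + 1)*(p - 3)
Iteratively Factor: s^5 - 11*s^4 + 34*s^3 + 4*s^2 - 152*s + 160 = (s - 2)*(s^4 - 9*s^3 + 16*s^2 + 36*s - 80) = (s - 5)*(s - 2)*(s^3 - 4*s^2 - 4*s + 16) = (s - 5)*(s - 2)*(s + 2)*(s^2 - 6*s + 8) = (s - 5)*(s - 4)*(s - 2)*(s + 2)*(s - 2)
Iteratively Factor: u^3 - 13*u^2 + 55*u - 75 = (u - 3)*(u^2 - 10*u + 25) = (u - 5)*(u - 3)*(u - 5)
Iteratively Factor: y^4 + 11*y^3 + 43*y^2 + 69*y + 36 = (y + 1)*(y^3 + 10*y^2 + 33*y + 36) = (y + 1)*(y + 3)*(y^2 + 7*y + 12) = (y + 1)*(y + 3)^2*(y + 4)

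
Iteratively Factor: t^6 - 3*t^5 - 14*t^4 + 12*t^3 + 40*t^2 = (t - 2)*(t^5 - t^4 - 16*t^3 - 20*t^2) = t*(t - 2)*(t^4 - t^3 - 16*t^2 - 20*t) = t*(t - 2)*(t + 2)*(t^3 - 3*t^2 - 10*t) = t*(t - 5)*(t - 2)*(t + 2)*(t^2 + 2*t) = t*(t - 5)*(t - 2)*(t + 2)^2*(t)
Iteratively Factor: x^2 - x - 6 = (x + 2)*(x - 3)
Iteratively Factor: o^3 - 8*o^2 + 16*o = (o - 4)*(o^2 - 4*o) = (o - 4)^2*(o)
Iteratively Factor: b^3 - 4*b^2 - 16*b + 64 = (b - 4)*(b^2 - 16) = (b - 4)^2*(b + 4)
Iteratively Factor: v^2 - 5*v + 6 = (v - 2)*(v - 3)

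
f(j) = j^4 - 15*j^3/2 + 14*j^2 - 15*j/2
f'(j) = 4*j^3 - 45*j^2/2 + 28*j - 15/2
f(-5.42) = 2509.04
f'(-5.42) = -1457.11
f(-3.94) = 946.58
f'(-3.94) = -711.75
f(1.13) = 0.21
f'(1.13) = 1.18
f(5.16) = 12.57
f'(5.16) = 87.46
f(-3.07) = 460.81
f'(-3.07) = -421.26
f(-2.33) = 217.82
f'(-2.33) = -245.49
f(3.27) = -22.73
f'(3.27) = -16.67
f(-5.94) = 3355.34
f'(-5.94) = -1806.04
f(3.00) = -18.00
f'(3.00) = -18.00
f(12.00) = 9702.00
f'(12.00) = 4000.50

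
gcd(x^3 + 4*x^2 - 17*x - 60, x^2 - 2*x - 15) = x + 3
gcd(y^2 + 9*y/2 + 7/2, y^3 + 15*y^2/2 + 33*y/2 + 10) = y + 1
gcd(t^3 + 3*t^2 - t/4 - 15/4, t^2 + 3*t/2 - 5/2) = t^2 + 3*t/2 - 5/2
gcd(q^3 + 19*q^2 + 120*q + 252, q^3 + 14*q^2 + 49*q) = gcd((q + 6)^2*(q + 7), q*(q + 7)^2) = q + 7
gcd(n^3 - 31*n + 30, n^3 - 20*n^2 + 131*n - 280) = n - 5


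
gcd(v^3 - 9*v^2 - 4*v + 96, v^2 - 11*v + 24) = v - 8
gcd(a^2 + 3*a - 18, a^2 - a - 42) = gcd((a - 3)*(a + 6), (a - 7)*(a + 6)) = a + 6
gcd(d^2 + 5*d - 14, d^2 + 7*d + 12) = 1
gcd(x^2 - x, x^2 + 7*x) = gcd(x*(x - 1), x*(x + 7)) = x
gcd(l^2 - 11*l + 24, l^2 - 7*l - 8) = l - 8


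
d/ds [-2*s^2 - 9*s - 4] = -4*s - 9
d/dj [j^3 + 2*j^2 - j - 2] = 3*j^2 + 4*j - 1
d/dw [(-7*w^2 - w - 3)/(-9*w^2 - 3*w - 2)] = (12*w^2 - 26*w - 7)/(81*w^4 + 54*w^3 + 45*w^2 + 12*w + 4)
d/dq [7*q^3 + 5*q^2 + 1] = q*(21*q + 10)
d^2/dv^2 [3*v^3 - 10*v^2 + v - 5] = 18*v - 20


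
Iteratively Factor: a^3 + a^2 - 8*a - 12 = (a - 3)*(a^2 + 4*a + 4) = (a - 3)*(a + 2)*(a + 2)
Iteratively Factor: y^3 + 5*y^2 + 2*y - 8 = (y + 2)*(y^2 + 3*y - 4) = (y + 2)*(y + 4)*(y - 1)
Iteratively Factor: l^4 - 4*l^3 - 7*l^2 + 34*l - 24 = (l + 3)*(l^3 - 7*l^2 + 14*l - 8) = (l - 4)*(l + 3)*(l^2 - 3*l + 2) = (l - 4)*(l - 1)*(l + 3)*(l - 2)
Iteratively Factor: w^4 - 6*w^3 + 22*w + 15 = (w - 3)*(w^3 - 3*w^2 - 9*w - 5) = (w - 3)*(w + 1)*(w^2 - 4*w - 5) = (w - 5)*(w - 3)*(w + 1)*(w + 1)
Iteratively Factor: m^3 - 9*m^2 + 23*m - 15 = (m - 1)*(m^2 - 8*m + 15) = (m - 3)*(m - 1)*(m - 5)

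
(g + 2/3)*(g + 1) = g^2 + 5*g/3 + 2/3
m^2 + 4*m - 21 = (m - 3)*(m + 7)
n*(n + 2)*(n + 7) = n^3 + 9*n^2 + 14*n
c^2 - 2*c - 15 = (c - 5)*(c + 3)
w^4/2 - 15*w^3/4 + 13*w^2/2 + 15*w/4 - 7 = (w/2 + 1/2)*(w - 4)*(w - 7/2)*(w - 1)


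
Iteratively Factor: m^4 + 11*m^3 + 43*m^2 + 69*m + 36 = (m + 3)*(m^3 + 8*m^2 + 19*m + 12) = (m + 3)^2*(m^2 + 5*m + 4) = (m + 1)*(m + 3)^2*(m + 4)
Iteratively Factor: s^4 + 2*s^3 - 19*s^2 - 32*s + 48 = (s - 1)*(s^3 + 3*s^2 - 16*s - 48) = (s - 1)*(s + 3)*(s^2 - 16) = (s - 4)*(s - 1)*(s + 3)*(s + 4)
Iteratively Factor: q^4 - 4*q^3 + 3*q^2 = (q - 3)*(q^3 - q^2) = q*(q - 3)*(q^2 - q) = q^2*(q - 3)*(q - 1)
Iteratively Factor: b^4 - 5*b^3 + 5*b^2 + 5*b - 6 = (b - 1)*(b^3 - 4*b^2 + b + 6) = (b - 2)*(b - 1)*(b^2 - 2*b - 3) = (b - 2)*(b - 1)*(b + 1)*(b - 3)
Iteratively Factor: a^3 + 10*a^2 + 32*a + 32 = (a + 2)*(a^2 + 8*a + 16) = (a + 2)*(a + 4)*(a + 4)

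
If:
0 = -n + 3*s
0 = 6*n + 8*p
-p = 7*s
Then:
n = 0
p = 0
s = 0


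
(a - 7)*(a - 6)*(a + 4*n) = a^3 + 4*a^2*n - 13*a^2 - 52*a*n + 42*a + 168*n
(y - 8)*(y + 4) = y^2 - 4*y - 32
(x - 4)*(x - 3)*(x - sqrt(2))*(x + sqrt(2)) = x^4 - 7*x^3 + 10*x^2 + 14*x - 24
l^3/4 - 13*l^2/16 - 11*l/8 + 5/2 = (l/4 + 1/2)*(l - 4)*(l - 5/4)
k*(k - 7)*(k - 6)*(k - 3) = k^4 - 16*k^3 + 81*k^2 - 126*k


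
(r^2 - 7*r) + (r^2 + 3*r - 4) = 2*r^2 - 4*r - 4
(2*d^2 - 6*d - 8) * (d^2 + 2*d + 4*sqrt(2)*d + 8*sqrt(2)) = 2*d^4 - 2*d^3 + 8*sqrt(2)*d^3 - 20*d^2 - 8*sqrt(2)*d^2 - 80*sqrt(2)*d - 16*d - 64*sqrt(2)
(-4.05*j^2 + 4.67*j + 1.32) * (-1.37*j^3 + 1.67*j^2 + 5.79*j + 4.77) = 5.5485*j^5 - 13.1614*j^4 - 17.459*j^3 + 9.9252*j^2 + 29.9187*j + 6.2964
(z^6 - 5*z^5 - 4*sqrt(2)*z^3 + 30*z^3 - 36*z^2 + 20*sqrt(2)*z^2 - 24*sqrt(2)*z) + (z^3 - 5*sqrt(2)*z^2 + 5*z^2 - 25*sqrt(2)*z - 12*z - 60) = z^6 - 5*z^5 - 4*sqrt(2)*z^3 + 31*z^3 - 31*z^2 + 15*sqrt(2)*z^2 - 49*sqrt(2)*z - 12*z - 60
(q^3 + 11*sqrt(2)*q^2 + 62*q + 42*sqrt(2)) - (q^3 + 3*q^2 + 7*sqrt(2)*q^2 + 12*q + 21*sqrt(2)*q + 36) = -3*q^2 + 4*sqrt(2)*q^2 - 21*sqrt(2)*q + 50*q - 36 + 42*sqrt(2)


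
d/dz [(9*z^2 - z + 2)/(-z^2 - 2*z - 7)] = (-19*z^2 - 122*z + 11)/(z^4 + 4*z^3 + 18*z^2 + 28*z + 49)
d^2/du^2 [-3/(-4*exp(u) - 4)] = 3*(exp(u) - 1)*exp(u)/(4*(exp(u) + 1)^3)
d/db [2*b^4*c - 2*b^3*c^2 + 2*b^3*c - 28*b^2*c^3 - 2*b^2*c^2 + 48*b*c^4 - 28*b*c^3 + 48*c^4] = 2*c*(4*b^3 - 3*b^2*c + 3*b^2 - 28*b*c^2 - 2*b*c + 24*c^3 - 14*c^2)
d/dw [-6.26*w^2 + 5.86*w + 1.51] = 5.86 - 12.52*w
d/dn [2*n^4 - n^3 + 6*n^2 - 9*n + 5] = 8*n^3 - 3*n^2 + 12*n - 9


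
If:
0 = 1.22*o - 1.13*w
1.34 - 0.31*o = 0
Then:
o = 4.32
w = 4.67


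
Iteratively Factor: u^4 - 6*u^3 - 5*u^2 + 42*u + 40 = (u + 2)*(u^3 - 8*u^2 + 11*u + 20) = (u - 5)*(u + 2)*(u^2 - 3*u - 4) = (u - 5)*(u + 1)*(u + 2)*(u - 4)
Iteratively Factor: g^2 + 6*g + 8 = (g + 4)*(g + 2)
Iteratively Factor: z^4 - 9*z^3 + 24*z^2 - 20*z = (z - 2)*(z^3 - 7*z^2 + 10*z) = (z - 5)*(z - 2)*(z^2 - 2*z) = z*(z - 5)*(z - 2)*(z - 2)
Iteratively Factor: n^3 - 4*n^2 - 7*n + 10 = (n - 1)*(n^2 - 3*n - 10) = (n - 5)*(n - 1)*(n + 2)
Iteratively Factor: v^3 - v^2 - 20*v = (v)*(v^2 - v - 20) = v*(v + 4)*(v - 5)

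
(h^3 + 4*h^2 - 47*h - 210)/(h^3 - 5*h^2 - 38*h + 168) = (h + 5)/(h - 4)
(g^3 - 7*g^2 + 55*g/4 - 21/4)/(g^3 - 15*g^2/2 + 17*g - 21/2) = (g - 1/2)/(g - 1)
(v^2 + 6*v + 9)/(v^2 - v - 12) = (v + 3)/(v - 4)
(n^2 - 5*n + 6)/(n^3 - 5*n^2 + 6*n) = 1/n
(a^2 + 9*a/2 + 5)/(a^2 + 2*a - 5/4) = 2*(a + 2)/(2*a - 1)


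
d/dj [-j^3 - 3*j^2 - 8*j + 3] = -3*j^2 - 6*j - 8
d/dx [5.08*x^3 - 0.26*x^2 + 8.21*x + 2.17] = 15.24*x^2 - 0.52*x + 8.21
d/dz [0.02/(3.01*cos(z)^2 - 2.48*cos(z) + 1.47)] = (0.1204*cos(z) - 0.0496)*sin(z)/(3.01*cos(z)^2 - 2.48*cos(z) + 1.47)^2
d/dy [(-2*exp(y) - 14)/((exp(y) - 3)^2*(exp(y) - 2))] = 2*(-(exp(y) - 3)*(exp(y) - 2) + (exp(y) - 3)*(exp(y) + 7) + 2*(exp(y) - 2)*(exp(y) + 7))*exp(y)/((exp(y) - 3)^3*(exp(y) - 2)^2)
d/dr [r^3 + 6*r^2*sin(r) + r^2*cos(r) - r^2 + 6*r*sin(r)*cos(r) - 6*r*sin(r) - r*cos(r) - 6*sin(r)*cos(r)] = -r^2*sin(r) + 6*r^2*cos(r) + 3*r^2 + 13*r*sin(r) - 4*r*cos(r) + 6*r*cos(2*r) - 2*r - 6*sin(r) + 3*sin(2*r) - cos(r) - 6*cos(2*r)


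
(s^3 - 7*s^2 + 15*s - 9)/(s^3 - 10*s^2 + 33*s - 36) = (s - 1)/(s - 4)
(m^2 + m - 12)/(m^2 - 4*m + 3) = (m + 4)/(m - 1)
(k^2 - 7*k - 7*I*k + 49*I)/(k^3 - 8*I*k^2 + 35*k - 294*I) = (k - 7)/(k^2 - I*k + 42)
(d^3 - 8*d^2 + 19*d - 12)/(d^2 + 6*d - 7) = (d^2 - 7*d + 12)/(d + 7)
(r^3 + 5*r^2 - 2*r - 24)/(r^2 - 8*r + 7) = (r^3 + 5*r^2 - 2*r - 24)/(r^2 - 8*r + 7)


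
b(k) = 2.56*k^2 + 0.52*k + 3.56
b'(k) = 5.12*k + 0.52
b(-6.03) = 93.51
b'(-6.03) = -30.35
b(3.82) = 42.90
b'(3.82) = 20.08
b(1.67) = 11.57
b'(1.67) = 9.07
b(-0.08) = 3.53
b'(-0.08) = 0.11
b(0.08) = 3.62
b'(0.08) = 0.93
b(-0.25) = 3.59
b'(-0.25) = -0.76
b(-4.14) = 45.28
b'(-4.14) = -20.68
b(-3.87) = 39.89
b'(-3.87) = -19.29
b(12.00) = 378.44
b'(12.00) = 61.96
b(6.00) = 98.84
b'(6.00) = 31.24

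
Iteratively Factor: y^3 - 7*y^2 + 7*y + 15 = (y + 1)*(y^2 - 8*y + 15) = (y - 5)*(y + 1)*(y - 3)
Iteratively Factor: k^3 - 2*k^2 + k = (k)*(k^2 - 2*k + 1) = k*(k - 1)*(k - 1)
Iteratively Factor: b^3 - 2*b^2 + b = (b - 1)*(b^2 - b) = (b - 1)^2*(b)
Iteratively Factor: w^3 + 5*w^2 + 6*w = (w + 3)*(w^2 + 2*w) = (w + 2)*(w + 3)*(w)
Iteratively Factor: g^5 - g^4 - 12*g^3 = (g + 3)*(g^4 - 4*g^3) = g*(g + 3)*(g^3 - 4*g^2) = g*(g - 4)*(g + 3)*(g^2) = g^2*(g - 4)*(g + 3)*(g)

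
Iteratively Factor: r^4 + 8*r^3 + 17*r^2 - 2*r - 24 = (r - 1)*(r^3 + 9*r^2 + 26*r + 24) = (r - 1)*(r + 3)*(r^2 + 6*r + 8) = (r - 1)*(r + 3)*(r + 4)*(r + 2)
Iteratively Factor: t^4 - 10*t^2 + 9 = (t - 1)*(t^3 + t^2 - 9*t - 9) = (t - 1)*(t + 1)*(t^2 - 9) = (t - 1)*(t + 1)*(t + 3)*(t - 3)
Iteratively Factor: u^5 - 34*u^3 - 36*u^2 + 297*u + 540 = (u + 3)*(u^4 - 3*u^3 - 25*u^2 + 39*u + 180) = (u + 3)^2*(u^3 - 6*u^2 - 7*u + 60) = (u - 4)*(u + 3)^2*(u^2 - 2*u - 15) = (u - 5)*(u - 4)*(u + 3)^2*(u + 3)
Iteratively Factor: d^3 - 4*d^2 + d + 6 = (d - 3)*(d^2 - d - 2) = (d - 3)*(d - 2)*(d + 1)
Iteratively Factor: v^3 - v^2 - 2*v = (v + 1)*(v^2 - 2*v) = (v - 2)*(v + 1)*(v)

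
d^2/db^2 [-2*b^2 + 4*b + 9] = -4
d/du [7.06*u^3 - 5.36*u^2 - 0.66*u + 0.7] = 21.18*u^2 - 10.72*u - 0.66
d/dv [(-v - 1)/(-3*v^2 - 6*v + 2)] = (3*v^2 + 6*v - 6*(v + 1)^2 - 2)/(3*v^2 + 6*v - 2)^2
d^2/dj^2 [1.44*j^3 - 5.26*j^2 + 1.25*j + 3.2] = 8.64*j - 10.52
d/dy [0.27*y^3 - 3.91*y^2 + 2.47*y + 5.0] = 0.81*y^2 - 7.82*y + 2.47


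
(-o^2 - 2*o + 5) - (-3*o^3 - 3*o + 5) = 3*o^3 - o^2 + o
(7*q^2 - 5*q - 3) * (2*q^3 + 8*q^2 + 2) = 14*q^5 + 46*q^4 - 46*q^3 - 10*q^2 - 10*q - 6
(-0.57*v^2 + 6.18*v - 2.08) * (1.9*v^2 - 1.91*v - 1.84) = -1.083*v^4 + 12.8307*v^3 - 14.707*v^2 - 7.3984*v + 3.8272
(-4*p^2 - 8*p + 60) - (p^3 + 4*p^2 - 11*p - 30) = -p^3 - 8*p^2 + 3*p + 90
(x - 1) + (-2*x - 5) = -x - 6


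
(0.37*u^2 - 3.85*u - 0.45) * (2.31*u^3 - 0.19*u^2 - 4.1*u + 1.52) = 0.8547*u^5 - 8.9638*u^4 - 1.825*u^3 + 16.4329*u^2 - 4.007*u - 0.684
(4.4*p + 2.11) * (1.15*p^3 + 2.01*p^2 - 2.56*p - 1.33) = 5.06*p^4 + 11.2705*p^3 - 7.0229*p^2 - 11.2536*p - 2.8063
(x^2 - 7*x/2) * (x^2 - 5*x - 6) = x^4 - 17*x^3/2 + 23*x^2/2 + 21*x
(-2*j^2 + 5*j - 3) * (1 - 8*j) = 16*j^3 - 42*j^2 + 29*j - 3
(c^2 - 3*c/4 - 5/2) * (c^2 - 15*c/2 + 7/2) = c^4 - 33*c^3/4 + 53*c^2/8 + 129*c/8 - 35/4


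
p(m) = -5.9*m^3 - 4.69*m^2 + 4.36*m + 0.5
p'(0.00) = 4.36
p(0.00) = 0.50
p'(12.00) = -2657.00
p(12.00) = -10817.74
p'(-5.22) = -428.97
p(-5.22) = 689.14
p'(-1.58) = -25.01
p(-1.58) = 5.17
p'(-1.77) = -34.49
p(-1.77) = 10.81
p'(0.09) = 3.37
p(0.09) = 0.85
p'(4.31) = -364.86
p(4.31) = -540.20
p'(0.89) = -18.01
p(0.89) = -3.49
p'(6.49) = -802.04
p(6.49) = -1781.57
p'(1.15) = -29.84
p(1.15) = -9.66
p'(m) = -17.7*m^2 - 9.38*m + 4.36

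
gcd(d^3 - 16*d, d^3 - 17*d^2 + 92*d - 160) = d - 4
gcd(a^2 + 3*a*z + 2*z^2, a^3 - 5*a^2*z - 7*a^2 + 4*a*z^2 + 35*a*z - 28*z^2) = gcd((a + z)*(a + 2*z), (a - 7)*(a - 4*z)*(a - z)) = 1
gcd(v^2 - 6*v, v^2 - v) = v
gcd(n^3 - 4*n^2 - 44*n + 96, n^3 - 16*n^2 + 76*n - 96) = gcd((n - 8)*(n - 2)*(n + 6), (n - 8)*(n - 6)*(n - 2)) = n^2 - 10*n + 16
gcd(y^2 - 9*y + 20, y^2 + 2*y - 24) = y - 4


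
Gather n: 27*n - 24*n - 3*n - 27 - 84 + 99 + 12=0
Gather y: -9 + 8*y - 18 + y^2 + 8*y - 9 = y^2 + 16*y - 36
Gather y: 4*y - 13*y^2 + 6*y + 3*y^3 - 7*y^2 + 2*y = 3*y^3 - 20*y^2 + 12*y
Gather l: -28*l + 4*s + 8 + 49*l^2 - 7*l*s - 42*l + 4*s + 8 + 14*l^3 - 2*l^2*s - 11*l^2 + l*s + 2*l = 14*l^3 + l^2*(38 - 2*s) + l*(-6*s - 68) + 8*s + 16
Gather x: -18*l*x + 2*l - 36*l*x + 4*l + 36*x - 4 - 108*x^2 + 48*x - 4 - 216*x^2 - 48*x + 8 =6*l - 324*x^2 + x*(36 - 54*l)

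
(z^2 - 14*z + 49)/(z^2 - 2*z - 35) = (z - 7)/(z + 5)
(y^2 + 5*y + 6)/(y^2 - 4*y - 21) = (y + 2)/(y - 7)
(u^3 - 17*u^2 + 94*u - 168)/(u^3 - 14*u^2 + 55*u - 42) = (u - 4)/(u - 1)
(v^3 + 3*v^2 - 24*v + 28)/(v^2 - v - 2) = (v^2 + 5*v - 14)/(v + 1)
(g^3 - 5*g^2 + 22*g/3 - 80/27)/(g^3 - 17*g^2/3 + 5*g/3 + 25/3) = (9*g^2 - 30*g + 16)/(9*(g^2 - 4*g - 5))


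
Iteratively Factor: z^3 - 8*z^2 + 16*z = (z)*(z^2 - 8*z + 16) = z*(z - 4)*(z - 4)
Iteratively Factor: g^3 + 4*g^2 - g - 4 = (g - 1)*(g^2 + 5*g + 4) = (g - 1)*(g + 1)*(g + 4)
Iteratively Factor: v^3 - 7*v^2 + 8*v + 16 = (v - 4)*(v^2 - 3*v - 4) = (v - 4)*(v + 1)*(v - 4)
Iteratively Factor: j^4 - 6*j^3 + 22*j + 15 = (j + 1)*(j^3 - 7*j^2 + 7*j + 15) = (j - 3)*(j + 1)*(j^2 - 4*j - 5) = (j - 5)*(j - 3)*(j + 1)*(j + 1)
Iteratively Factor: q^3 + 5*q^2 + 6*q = (q + 3)*(q^2 + 2*q) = q*(q + 3)*(q + 2)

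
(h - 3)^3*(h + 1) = h^4 - 8*h^3 + 18*h^2 - 27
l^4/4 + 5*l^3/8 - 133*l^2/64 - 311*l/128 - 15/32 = (l/4 + 1)*(l - 5/2)*(l + 1/4)*(l + 3/4)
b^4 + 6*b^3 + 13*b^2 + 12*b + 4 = (b + 1)^2*(b + 2)^2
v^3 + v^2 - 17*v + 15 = (v - 3)*(v - 1)*(v + 5)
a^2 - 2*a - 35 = (a - 7)*(a + 5)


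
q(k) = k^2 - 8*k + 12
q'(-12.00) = -32.00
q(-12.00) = 252.00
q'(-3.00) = -14.00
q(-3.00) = 45.00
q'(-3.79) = -15.58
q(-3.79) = 56.68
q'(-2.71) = -13.42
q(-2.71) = 41.02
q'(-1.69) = -11.38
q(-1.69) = 28.38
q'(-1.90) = -11.80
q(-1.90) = 30.81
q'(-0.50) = -9.00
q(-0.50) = 16.25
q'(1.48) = -5.04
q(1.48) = 2.35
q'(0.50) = -7.00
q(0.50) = 8.25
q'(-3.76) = -15.52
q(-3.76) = 56.22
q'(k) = 2*k - 8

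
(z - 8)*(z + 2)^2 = z^3 - 4*z^2 - 28*z - 32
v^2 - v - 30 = (v - 6)*(v + 5)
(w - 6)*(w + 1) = w^2 - 5*w - 6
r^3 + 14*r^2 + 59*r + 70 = (r + 2)*(r + 5)*(r + 7)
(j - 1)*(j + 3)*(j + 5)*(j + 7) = j^4 + 14*j^3 + 56*j^2 + 34*j - 105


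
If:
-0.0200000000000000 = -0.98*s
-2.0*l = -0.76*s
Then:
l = 0.01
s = 0.02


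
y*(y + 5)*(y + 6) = y^3 + 11*y^2 + 30*y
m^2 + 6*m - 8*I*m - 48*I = (m + 6)*(m - 8*I)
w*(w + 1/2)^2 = w^3 + w^2 + w/4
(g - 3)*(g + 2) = g^2 - g - 6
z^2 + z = z*(z + 1)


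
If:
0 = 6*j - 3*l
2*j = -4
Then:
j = -2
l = -4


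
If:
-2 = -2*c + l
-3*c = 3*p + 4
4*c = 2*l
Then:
No Solution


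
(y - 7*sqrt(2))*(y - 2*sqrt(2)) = y^2 - 9*sqrt(2)*y + 28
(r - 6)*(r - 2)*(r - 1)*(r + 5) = r^4 - 4*r^3 - 25*r^2 + 88*r - 60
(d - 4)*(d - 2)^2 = d^3 - 8*d^2 + 20*d - 16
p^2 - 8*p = p*(p - 8)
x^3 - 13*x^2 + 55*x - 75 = (x - 5)^2*(x - 3)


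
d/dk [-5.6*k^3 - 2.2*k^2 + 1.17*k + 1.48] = -16.8*k^2 - 4.4*k + 1.17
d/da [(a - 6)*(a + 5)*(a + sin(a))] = (a - 6)*(a + 5)*(cos(a) + 1) + (a - 6)*(a + sin(a)) + (a + 5)*(a + sin(a))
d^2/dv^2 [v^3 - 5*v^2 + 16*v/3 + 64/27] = 6*v - 10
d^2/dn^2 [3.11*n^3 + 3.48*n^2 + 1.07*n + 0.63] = 18.66*n + 6.96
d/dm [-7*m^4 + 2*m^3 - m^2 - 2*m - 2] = -28*m^3 + 6*m^2 - 2*m - 2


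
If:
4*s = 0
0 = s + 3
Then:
No Solution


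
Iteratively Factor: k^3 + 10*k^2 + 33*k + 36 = (k + 4)*(k^2 + 6*k + 9) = (k + 3)*(k + 4)*(k + 3)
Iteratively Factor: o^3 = (o)*(o^2) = o^2*(o)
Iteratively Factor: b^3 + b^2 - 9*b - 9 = (b + 3)*(b^2 - 2*b - 3) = (b + 1)*(b + 3)*(b - 3)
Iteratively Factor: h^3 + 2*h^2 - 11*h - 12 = (h - 3)*(h^2 + 5*h + 4) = (h - 3)*(h + 1)*(h + 4)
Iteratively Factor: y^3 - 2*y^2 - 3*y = (y - 3)*(y^2 + y) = y*(y - 3)*(y + 1)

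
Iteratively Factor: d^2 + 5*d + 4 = (d + 1)*(d + 4)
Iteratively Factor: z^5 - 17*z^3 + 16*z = (z - 4)*(z^4 + 4*z^3 - z^2 - 4*z) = z*(z - 4)*(z^3 + 4*z^2 - z - 4) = z*(z - 4)*(z - 1)*(z^2 + 5*z + 4) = z*(z - 4)*(z - 1)*(z + 4)*(z + 1)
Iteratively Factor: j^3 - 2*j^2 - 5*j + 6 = (j + 2)*(j^2 - 4*j + 3) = (j - 3)*(j + 2)*(j - 1)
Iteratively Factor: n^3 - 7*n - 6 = (n + 1)*(n^2 - n - 6) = (n - 3)*(n + 1)*(n + 2)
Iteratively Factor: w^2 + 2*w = (w)*(w + 2)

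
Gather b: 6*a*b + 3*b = b*(6*a + 3)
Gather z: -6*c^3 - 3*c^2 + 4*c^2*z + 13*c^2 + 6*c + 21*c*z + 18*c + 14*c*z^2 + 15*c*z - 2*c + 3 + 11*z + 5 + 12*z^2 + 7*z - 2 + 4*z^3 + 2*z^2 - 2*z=-6*c^3 + 10*c^2 + 22*c + 4*z^3 + z^2*(14*c + 14) + z*(4*c^2 + 36*c + 16) + 6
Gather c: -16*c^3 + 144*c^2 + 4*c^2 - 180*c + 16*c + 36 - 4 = -16*c^3 + 148*c^2 - 164*c + 32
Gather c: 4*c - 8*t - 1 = 4*c - 8*t - 1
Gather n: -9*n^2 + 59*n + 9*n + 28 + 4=-9*n^2 + 68*n + 32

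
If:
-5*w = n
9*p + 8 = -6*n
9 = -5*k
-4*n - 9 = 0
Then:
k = -9/5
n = -9/4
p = 11/18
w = 9/20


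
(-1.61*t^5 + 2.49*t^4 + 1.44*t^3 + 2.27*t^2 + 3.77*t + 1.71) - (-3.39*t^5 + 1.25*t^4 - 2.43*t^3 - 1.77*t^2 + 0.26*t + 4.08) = 1.78*t^5 + 1.24*t^4 + 3.87*t^3 + 4.04*t^2 + 3.51*t - 2.37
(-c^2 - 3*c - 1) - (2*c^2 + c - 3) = -3*c^2 - 4*c + 2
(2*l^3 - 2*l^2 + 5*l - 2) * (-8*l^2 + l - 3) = -16*l^5 + 18*l^4 - 48*l^3 + 27*l^2 - 17*l + 6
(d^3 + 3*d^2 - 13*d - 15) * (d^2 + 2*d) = d^5 + 5*d^4 - 7*d^3 - 41*d^2 - 30*d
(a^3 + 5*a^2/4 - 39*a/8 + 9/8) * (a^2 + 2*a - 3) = a^5 + 13*a^4/4 - 43*a^3/8 - 99*a^2/8 + 135*a/8 - 27/8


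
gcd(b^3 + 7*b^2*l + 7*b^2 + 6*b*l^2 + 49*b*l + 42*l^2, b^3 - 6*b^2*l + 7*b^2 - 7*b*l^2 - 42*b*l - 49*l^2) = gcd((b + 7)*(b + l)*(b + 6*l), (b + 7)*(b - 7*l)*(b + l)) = b^2 + b*l + 7*b + 7*l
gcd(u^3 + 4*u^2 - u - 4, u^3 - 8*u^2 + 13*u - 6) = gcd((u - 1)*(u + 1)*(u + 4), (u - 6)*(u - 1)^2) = u - 1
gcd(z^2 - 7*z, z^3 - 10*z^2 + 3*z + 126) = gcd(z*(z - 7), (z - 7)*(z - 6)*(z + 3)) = z - 7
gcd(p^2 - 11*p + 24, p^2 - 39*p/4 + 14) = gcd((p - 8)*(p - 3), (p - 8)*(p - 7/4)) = p - 8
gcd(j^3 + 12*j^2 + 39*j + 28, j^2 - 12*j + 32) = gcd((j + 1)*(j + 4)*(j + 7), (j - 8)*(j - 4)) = 1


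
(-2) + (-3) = -5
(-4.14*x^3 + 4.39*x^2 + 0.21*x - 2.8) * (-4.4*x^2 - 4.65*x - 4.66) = 18.216*x^5 - 0.0649999999999977*x^4 - 2.0451*x^3 - 9.1139*x^2 + 12.0414*x + 13.048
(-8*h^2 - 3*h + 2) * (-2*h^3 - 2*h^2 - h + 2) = 16*h^5 + 22*h^4 + 10*h^3 - 17*h^2 - 8*h + 4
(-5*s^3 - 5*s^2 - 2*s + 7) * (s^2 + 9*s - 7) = -5*s^5 - 50*s^4 - 12*s^3 + 24*s^2 + 77*s - 49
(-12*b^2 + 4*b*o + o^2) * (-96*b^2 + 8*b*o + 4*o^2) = 1152*b^4 - 480*b^3*o - 112*b^2*o^2 + 24*b*o^3 + 4*o^4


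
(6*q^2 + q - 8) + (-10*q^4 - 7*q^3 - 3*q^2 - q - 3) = -10*q^4 - 7*q^3 + 3*q^2 - 11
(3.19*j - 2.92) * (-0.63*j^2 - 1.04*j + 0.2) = -2.0097*j^3 - 1.478*j^2 + 3.6748*j - 0.584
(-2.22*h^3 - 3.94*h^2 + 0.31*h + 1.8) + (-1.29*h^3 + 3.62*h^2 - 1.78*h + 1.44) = -3.51*h^3 - 0.32*h^2 - 1.47*h + 3.24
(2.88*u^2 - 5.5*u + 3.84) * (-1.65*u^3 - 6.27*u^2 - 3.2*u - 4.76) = -4.752*u^5 - 8.9826*u^4 + 18.933*u^3 - 20.1856*u^2 + 13.892*u - 18.2784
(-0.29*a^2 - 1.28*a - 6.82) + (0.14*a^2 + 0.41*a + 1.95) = -0.15*a^2 - 0.87*a - 4.87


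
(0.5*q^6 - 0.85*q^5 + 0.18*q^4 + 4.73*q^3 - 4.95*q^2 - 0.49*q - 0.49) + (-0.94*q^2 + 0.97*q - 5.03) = 0.5*q^6 - 0.85*q^5 + 0.18*q^4 + 4.73*q^3 - 5.89*q^2 + 0.48*q - 5.52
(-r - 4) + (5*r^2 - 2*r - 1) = 5*r^2 - 3*r - 5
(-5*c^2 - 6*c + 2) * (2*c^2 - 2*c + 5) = -10*c^4 - 2*c^3 - 9*c^2 - 34*c + 10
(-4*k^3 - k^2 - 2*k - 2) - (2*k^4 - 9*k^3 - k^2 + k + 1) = -2*k^4 + 5*k^3 - 3*k - 3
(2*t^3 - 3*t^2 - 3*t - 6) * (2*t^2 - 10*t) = 4*t^5 - 26*t^4 + 24*t^3 + 18*t^2 + 60*t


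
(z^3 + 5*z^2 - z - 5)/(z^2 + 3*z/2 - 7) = 2*(z^3 + 5*z^2 - z - 5)/(2*z^2 + 3*z - 14)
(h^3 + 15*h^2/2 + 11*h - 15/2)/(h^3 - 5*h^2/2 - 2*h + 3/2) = (h^2 + 8*h + 15)/(h^2 - 2*h - 3)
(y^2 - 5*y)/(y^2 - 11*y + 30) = y/(y - 6)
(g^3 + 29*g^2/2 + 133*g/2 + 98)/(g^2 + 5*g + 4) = (2*g^2 + 21*g + 49)/(2*(g + 1))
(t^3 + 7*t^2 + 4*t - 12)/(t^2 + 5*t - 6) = t + 2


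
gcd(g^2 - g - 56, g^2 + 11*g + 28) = g + 7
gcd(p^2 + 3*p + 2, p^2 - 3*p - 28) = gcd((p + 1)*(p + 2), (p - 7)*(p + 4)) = 1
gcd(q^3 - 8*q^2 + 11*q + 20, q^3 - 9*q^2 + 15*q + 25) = q^2 - 4*q - 5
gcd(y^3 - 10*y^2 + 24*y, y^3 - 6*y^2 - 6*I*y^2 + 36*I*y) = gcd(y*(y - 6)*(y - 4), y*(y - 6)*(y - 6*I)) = y^2 - 6*y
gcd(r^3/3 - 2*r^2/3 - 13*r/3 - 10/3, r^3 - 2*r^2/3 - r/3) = 1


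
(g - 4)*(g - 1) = g^2 - 5*g + 4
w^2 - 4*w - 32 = (w - 8)*(w + 4)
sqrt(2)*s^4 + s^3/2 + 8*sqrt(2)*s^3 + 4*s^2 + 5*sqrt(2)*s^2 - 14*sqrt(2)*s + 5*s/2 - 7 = (s - 1)*(s + 2)*(s + 7)*(sqrt(2)*s + 1/2)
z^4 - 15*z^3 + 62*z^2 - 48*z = z*(z - 8)*(z - 6)*(z - 1)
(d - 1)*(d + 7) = d^2 + 6*d - 7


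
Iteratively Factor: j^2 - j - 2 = (j + 1)*(j - 2)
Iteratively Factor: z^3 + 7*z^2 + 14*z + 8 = (z + 1)*(z^2 + 6*z + 8) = (z + 1)*(z + 2)*(z + 4)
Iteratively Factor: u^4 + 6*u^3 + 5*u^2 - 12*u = (u + 3)*(u^3 + 3*u^2 - 4*u) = (u + 3)*(u + 4)*(u^2 - u) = u*(u + 3)*(u + 4)*(u - 1)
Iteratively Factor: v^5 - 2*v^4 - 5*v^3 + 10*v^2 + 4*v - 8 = (v - 2)*(v^4 - 5*v^2 + 4) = (v - 2)^2*(v^3 + 2*v^2 - v - 2) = (v - 2)^2*(v - 1)*(v^2 + 3*v + 2) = (v - 2)^2*(v - 1)*(v + 2)*(v + 1)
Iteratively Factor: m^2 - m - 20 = (m + 4)*(m - 5)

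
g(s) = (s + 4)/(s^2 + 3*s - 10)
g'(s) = (-2*s - 3)*(s + 4)/(s^2 + 3*s - 10)^2 + 1/(s^2 + 3*s - 10) = (s^2 + 3*s - (s + 4)*(2*s + 3) - 10)/(s^2 + 3*s - 10)^2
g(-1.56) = -0.20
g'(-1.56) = -0.08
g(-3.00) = -0.10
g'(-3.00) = -0.07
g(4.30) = 0.39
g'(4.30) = -0.16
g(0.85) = -0.72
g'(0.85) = -0.65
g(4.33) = 0.38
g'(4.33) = -0.16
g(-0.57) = -0.30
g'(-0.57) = -0.14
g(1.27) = -1.15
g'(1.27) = -1.61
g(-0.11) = -0.38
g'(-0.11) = -0.20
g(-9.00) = -0.11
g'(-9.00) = -0.02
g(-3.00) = -0.10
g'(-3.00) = -0.07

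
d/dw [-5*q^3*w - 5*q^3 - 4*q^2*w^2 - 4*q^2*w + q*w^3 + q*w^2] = q*(-5*q^2 - 8*q*w - 4*q + 3*w^2 + 2*w)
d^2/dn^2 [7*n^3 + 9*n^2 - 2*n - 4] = 42*n + 18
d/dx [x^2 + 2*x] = 2*x + 2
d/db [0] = 0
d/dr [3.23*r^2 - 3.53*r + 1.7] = 6.46*r - 3.53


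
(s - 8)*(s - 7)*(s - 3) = s^3 - 18*s^2 + 101*s - 168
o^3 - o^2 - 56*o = o*(o - 8)*(o + 7)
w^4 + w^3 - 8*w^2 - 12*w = w*(w - 3)*(w + 2)^2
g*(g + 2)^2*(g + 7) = g^4 + 11*g^3 + 32*g^2 + 28*g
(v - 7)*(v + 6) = v^2 - v - 42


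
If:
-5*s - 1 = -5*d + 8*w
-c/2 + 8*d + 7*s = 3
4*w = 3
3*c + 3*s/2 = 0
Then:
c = 82/305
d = 263/305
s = -164/305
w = 3/4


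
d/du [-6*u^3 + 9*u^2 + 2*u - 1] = -18*u^2 + 18*u + 2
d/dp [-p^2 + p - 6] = 1 - 2*p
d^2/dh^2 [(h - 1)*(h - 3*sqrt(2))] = 2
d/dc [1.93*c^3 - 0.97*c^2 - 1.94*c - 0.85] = 5.79*c^2 - 1.94*c - 1.94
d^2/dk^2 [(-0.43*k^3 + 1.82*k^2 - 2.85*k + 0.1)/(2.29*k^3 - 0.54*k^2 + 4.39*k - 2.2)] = (7.105427357601e-15*k^7 + 18.025048*k^6 - 63.737112*k^5 - 108.337152*k^4 + 175.106888*k^3 - 154.1481*k^2 + 9.42804*k - 33.81618)/(12.008989*k^9 - 8.495442*k^8 + 71.068089*k^7 - 67.340568*k^6 + 152.562819*k^5 - 165.846282*k^4 + 149.147239*k^3 - 135.03666*k^2 + 63.7428*k - 10.648)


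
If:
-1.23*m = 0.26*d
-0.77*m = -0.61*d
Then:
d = 0.00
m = 0.00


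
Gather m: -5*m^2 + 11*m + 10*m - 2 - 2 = -5*m^2 + 21*m - 4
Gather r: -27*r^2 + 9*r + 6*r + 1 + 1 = -27*r^2 + 15*r + 2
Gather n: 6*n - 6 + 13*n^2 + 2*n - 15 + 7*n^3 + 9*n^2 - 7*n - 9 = 7*n^3 + 22*n^2 + n - 30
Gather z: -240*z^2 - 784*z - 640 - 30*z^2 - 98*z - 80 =-270*z^2 - 882*z - 720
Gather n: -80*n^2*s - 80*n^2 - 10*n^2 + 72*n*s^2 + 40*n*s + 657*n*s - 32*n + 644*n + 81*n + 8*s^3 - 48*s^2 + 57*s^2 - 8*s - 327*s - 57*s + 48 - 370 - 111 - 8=n^2*(-80*s - 90) + n*(72*s^2 + 697*s + 693) + 8*s^3 + 9*s^2 - 392*s - 441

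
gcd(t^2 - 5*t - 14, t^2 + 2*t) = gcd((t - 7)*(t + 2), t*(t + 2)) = t + 2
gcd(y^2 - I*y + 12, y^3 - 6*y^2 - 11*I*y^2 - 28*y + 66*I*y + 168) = y - 4*I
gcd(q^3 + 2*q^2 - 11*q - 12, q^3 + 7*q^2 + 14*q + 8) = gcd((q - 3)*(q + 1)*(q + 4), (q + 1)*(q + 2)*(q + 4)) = q^2 + 5*q + 4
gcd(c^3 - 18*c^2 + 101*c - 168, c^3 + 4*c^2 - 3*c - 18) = 1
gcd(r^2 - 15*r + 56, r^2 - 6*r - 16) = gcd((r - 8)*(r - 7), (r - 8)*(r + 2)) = r - 8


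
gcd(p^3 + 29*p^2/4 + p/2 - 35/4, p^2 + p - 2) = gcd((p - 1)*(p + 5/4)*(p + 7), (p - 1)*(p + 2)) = p - 1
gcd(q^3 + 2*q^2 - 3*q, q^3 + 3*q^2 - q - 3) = q^2 + 2*q - 3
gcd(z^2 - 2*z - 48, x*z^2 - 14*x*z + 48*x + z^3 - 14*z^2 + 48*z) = z - 8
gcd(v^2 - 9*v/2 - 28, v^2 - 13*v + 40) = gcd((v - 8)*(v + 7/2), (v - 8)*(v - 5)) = v - 8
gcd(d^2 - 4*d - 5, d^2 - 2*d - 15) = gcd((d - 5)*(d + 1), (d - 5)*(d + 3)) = d - 5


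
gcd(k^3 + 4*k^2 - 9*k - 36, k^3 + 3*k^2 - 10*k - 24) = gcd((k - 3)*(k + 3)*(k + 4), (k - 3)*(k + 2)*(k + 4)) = k^2 + k - 12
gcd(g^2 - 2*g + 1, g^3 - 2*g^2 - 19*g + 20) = g - 1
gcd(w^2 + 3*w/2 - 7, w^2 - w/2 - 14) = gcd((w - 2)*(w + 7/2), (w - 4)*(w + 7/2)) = w + 7/2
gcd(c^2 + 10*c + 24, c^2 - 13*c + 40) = 1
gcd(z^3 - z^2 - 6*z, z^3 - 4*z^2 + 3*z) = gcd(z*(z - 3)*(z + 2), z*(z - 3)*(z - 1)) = z^2 - 3*z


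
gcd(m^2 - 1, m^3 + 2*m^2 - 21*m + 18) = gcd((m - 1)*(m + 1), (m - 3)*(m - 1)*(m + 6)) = m - 1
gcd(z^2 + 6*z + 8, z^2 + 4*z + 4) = z + 2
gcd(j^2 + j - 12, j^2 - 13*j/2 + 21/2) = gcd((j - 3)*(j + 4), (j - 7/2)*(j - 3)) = j - 3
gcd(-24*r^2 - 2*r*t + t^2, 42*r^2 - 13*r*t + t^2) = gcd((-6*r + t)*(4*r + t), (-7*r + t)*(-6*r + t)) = 6*r - t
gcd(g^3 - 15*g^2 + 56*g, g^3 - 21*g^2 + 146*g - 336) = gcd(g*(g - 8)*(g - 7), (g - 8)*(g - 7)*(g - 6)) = g^2 - 15*g + 56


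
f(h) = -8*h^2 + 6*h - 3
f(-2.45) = -65.72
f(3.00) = -57.00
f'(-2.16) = 40.56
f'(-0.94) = 21.04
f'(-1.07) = 23.12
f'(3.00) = -42.00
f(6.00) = -255.00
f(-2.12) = -51.68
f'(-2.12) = 39.92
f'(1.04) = -10.64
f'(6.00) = -90.00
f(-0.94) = -15.71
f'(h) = 6 - 16*h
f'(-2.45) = 45.20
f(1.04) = -5.41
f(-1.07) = -18.58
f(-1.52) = -30.60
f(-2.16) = -53.28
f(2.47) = -36.99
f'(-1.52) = 30.32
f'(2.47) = -33.52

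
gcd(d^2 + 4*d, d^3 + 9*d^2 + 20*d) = d^2 + 4*d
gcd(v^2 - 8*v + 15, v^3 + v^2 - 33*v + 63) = v - 3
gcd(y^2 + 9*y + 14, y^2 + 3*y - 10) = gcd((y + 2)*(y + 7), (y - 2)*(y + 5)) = 1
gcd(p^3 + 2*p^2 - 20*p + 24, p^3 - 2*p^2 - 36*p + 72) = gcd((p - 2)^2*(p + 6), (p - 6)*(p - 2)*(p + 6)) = p^2 + 4*p - 12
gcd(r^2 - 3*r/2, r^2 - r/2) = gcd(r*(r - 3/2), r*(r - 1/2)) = r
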